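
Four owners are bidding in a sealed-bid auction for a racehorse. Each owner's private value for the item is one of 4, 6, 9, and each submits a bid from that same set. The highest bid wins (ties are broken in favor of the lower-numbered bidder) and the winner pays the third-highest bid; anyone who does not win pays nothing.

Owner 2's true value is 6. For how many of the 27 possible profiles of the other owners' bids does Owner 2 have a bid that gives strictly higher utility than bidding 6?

3

Others bid (4, 4, 9): truth gives 0; bid 9 gives 2 > 0. Violating.
Others bid (4, 9, 4): truth gives 0; bid 9 gives 2 > 0. Violating.
Others bid (6, 4, 4): truth gives 0; bid 9 gives 2 > 0. Violating.
Others bid (4, 4, 4): truth gives 2; no alternative beats it.
Others bid (4, 4, 6): truth gives 2; no alternative beats it.
(Checking all 27 profiles: 3 have a profitable deviation, 24 do not.)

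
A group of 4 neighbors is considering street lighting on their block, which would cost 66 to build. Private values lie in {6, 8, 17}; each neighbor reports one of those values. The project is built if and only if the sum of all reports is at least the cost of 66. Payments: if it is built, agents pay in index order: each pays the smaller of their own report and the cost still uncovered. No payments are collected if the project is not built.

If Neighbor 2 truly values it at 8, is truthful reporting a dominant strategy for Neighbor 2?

Yes

Check each profile of the others' reports and compare truth against every alternative report.
Others report (6, 6, 6): truth gives 0, best alternative gives 0.
Others report (6, 6, 8): truth gives 0, best alternative gives 0.
Others report (6, 6, 17): truth gives 0, best alternative gives 0.
Others report (6, 8, 6): truth gives 0, best alternative gives 0.
Others report (6, 8, 8): truth gives 0, best alternative gives 0.
Others report (6, 8, 17): truth gives 0, best alternative gives 0.
(Remaining 21 profiles checked similarly; truth is weakly best in each.)
In every case the truthful report is at least as good as any alternative, so it is a dominant strategy.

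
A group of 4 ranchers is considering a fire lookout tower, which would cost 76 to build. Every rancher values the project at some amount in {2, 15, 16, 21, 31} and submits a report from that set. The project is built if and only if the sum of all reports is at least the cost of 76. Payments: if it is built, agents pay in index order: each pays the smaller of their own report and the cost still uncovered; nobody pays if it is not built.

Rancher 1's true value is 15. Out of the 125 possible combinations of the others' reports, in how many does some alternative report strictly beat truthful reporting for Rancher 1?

Others report (15, 31, 31): truth gives 0; report 2 gives 13 > 0. Violating.
Others report (16, 31, 31): truth gives 0; report 2 gives 13 > 0. Violating.
Others report (21, 31, 31): truth gives 0; report 2 gives 13 > 0. Violating.
Others report (31, 15, 31): truth gives 0; report 2 gives 13 > 0. Violating.
Others report (2, 2, 2): truth gives 0; no alternative beats it.
Others report (2, 2, 15): truth gives 0; no alternative beats it.
(Checking all 125 profiles: 10 have a profitable deviation, 115 do not.)

10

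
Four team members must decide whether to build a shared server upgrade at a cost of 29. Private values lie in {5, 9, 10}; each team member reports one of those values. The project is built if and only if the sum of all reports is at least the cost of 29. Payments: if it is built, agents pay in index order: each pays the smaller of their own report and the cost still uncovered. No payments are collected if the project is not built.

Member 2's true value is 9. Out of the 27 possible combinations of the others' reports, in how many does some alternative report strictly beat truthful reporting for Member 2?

Others report (5, 9, 10): truth gives 0; report 5 gives 4 > 0. Violating.
Others report (5, 10, 9): truth gives 0; report 5 gives 4 > 0. Violating.
Others report (5, 10, 10): truth gives 0; report 5 gives 4 > 0. Violating.
Others report (9, 5, 10): truth gives 0; report 5 gives 4 > 0. Violating.
Others report (5, 5, 5): truth gives 0; no alternative beats it.
Others report (5, 5, 9): truth gives 0; no alternative beats it.
(Checking all 27 profiles: 17 have a profitable deviation, 10 do not.)

17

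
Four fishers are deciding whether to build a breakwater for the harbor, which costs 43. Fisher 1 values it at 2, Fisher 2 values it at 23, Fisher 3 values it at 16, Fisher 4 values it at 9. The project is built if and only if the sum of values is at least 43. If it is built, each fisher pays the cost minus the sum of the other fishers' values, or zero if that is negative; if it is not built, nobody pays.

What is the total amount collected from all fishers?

Total value 50 ≥ cost 43, so it is built.
Fisher 1: others sum to 48; max(0, 43 - 48) = 0.
Fisher 2: others sum to 27; max(0, 43 - 27) = 16.
Fisher 3: others sum to 34; max(0, 43 - 34) = 9.
Fisher 4: others sum to 41; max(0, 43 - 41) = 2.
Total collected = 0 + 16 + 9 + 2 = 27.

27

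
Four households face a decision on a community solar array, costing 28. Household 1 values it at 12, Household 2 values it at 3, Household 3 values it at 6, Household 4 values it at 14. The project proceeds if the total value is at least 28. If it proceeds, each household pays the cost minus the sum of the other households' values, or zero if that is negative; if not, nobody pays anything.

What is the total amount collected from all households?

12

Total value 35 ≥ cost 28, so it is built.
Household 1: others sum to 23; max(0, 28 - 23) = 5.
Household 2: others sum to 32; max(0, 28 - 32) = 0.
Household 3: others sum to 29; max(0, 28 - 29) = 0.
Household 4: others sum to 21; max(0, 28 - 21) = 7.
Total collected = 5 + 0 + 0 + 7 = 12.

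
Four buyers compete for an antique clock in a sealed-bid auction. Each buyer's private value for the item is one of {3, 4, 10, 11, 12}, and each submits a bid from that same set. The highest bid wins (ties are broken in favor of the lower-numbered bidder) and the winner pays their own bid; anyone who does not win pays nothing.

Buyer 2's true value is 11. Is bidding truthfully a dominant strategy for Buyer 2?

Consider the case where Buyer 1 bids 3, Buyer 3 bids 3 and Buyer 4 bids 3.
Truthful bid 11: wins, pays 11, utility 11 - 11 = 0.
Bid 4 instead: wins, pays 4, utility 11 - 4 = 7.
Since 7 > 0, bidding 4 is strictly better here, so truthful bidding is not dominant.

No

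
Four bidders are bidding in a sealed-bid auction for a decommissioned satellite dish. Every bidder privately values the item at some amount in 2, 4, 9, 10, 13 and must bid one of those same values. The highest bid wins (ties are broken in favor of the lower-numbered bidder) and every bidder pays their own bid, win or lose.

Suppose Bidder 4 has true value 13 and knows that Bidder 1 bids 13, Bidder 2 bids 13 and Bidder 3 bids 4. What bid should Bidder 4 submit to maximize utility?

Bid 2: loses but pays 2, utility -2.
Bid 4: loses but pays 4, utility -4.
Bid 9: loses but pays 9, utility -9.
Bid 10: loses but pays 10, utility -10.
Bid 13: loses but pays 13, utility -13.
The best choice is 2 with utility -2.

2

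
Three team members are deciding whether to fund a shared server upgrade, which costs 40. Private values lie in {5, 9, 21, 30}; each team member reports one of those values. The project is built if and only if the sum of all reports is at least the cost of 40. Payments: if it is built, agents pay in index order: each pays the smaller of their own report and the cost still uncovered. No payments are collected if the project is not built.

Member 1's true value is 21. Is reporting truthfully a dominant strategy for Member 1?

Consider the case where Member 2 reports 5 and Member 3 reports 30.
Truthful report 21: project built, pays 21, utility 21 - 21 = 0.
Report 5 instead: project built, pays 5, utility 21 - 5 = 16.
Since 16 > 0, reporting 5 is strictly better here, so truthful reporting is not dominant.

No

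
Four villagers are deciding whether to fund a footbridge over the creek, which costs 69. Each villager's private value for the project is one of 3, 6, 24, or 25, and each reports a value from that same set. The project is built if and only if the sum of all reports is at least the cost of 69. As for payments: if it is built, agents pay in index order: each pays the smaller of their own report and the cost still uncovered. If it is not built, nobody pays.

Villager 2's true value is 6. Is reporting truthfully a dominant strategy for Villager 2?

No

Consider the case where Villager 1 reports 24, Villager 3 reports 24 and Villager 4 reports 24.
Truthful report 6: project built, pays 6, utility 6 - 6 = 0.
Report 3 instead: project built, pays 3, utility 6 - 3 = 3.
Since 3 > 0, reporting 3 is strictly better here, so truthful reporting is not dominant.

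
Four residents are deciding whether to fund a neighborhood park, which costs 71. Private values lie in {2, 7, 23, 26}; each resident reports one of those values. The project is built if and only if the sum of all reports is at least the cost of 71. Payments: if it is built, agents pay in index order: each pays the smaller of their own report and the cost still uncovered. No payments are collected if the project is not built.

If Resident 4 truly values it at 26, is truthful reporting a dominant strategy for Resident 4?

Yes

Check each profile of the others' reports and compare truth against every alternative report.
Others report (23, 23, 26): truth gives 26, best alternative gives 26.
Others report (23, 26, 23): truth gives 26, best alternative gives 26.
Others report (23, 26, 26): truth gives 26, best alternative gives 26.
Others report (26, 23, 23): truth gives 26, best alternative gives 26.
Others report (26, 23, 26): truth gives 26, best alternative gives 26.
Others report (26, 26, 23): truth gives 26, best alternative gives 26.
(Remaining 58 profiles checked similarly; truth is weakly best in each.)
In every case the truthful report is at least as good as any alternative, so it is a dominant strategy.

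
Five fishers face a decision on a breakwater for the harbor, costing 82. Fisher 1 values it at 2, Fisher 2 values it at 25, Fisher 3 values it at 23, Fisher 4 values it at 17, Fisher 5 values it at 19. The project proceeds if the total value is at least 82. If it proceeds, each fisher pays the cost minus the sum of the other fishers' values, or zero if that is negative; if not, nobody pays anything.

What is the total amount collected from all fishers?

68

Total value 86 ≥ cost 82, so it is built.
Fisher 1: others sum to 84; max(0, 82 - 84) = 0.
Fisher 2: others sum to 61; max(0, 82 - 61) = 21.
Fisher 3: others sum to 63; max(0, 82 - 63) = 19.
Fisher 4: others sum to 69; max(0, 82 - 69) = 13.
Fisher 5: others sum to 67; max(0, 82 - 67) = 15.
Total collected = 0 + 21 + 19 + 13 + 15 = 68.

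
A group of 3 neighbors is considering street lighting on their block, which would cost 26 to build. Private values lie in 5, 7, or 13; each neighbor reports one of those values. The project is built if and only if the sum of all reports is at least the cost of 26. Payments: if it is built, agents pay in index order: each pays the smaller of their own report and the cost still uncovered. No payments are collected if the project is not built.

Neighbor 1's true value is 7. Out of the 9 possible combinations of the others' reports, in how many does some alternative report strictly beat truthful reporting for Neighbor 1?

Others report (13, 13): truth gives 0; report 5 gives 2 > 0. Violating.
Others report (5, 5): truth gives 0; no alternative beats it.
Others report (5, 7): truth gives 0; no alternative beats it.
(Checking all 9 profiles: 1 has a profitable deviation, 8 do not.)

1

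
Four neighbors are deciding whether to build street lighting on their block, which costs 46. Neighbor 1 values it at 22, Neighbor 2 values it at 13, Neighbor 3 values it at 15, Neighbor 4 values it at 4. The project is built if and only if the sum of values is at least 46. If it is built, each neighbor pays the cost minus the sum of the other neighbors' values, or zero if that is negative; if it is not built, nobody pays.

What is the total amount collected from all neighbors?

Total value 54 ≥ cost 46, so it is built.
Neighbor 1: others sum to 32; max(0, 46 - 32) = 14.
Neighbor 2: others sum to 41; max(0, 46 - 41) = 5.
Neighbor 3: others sum to 39; max(0, 46 - 39) = 7.
Neighbor 4: others sum to 50; max(0, 46 - 50) = 0.
Total collected = 14 + 5 + 7 + 0 = 26.

26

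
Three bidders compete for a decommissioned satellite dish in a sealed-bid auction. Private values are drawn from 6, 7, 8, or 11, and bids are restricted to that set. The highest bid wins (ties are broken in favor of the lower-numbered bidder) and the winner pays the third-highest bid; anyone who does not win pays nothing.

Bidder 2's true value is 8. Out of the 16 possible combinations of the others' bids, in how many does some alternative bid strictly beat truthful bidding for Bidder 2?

4

Others bid (6, 11): truth gives 0; bid 11 gives 2 > 0. Violating.
Others bid (7, 11): truth gives 0; bid 11 gives 1 > 0. Violating.
Others bid (8, 6): truth gives 0; bid 11 gives 2 > 0. Violating.
Others bid (8, 7): truth gives 0; bid 11 gives 1 > 0. Violating.
Others bid (6, 6): truth gives 2; no alternative beats it.
Others bid (6, 7): truth gives 2; no alternative beats it.
(Checking all 16 profiles: 4 have a profitable deviation, 12 do not.)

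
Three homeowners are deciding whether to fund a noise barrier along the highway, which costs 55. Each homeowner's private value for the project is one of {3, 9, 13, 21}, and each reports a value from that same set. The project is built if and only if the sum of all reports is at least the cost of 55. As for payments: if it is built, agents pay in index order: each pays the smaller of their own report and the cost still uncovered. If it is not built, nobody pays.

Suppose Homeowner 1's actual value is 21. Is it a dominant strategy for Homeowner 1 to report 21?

Consider the case where Homeowner 2 reports 21 and Homeowner 3 reports 21.
Truthful report 21: project built, pays 21, utility 21 - 21 = 0.
Report 13 instead: project built, pays 13, utility 21 - 13 = 8.
Since 8 > 0, reporting 13 is strictly better here, so truthful reporting is not dominant.

No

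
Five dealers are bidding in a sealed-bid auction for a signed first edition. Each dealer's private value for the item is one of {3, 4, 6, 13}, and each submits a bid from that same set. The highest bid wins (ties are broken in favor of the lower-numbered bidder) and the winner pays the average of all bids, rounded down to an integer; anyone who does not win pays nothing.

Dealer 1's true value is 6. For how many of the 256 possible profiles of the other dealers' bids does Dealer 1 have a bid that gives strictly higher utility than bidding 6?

10

Others bid (3, 3, 4, 4): truth gives 2; bid 4 gives 3 > 2. Violating.
Others bid (3, 4, 3, 4): truth gives 2; bid 4 gives 3 > 2. Violating.
Others bid (3, 4, 4, 3): truth gives 2; bid 4 gives 3 > 2. Violating.
Others bid (3, 4, 4, 4): truth gives 2; bid 4 gives 3 > 2. Violating.
Others bid (3, 3, 3, 3): truth gives 3; no alternative beats it.
Others bid (3, 3, 3, 4): truth gives 3; no alternative beats it.
(Checking all 256 profiles: 10 have a profitable deviation, 246 do not.)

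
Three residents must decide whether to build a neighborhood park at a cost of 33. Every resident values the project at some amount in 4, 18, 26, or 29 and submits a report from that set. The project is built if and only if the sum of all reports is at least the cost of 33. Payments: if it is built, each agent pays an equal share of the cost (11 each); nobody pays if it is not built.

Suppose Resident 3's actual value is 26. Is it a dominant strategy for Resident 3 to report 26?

Check each profile of the others' reports and compare truth against every alternative report.
Others report (4, 4): truth gives 15, best alternative gives 15.
Others report (4, 18): truth gives 15, best alternative gives 15.
Others report (4, 26): truth gives 15, best alternative gives 15.
Others report (4, 29): truth gives 15, best alternative gives 15.
Others report (18, 4): truth gives 15, best alternative gives 15.
Others report (18, 18): truth gives 15, best alternative gives 15.
(Remaining 10 profiles checked similarly; truth is weakly best in each.)
In every case the truthful report is at least as good as any alternative, so it is a dominant strategy.

Yes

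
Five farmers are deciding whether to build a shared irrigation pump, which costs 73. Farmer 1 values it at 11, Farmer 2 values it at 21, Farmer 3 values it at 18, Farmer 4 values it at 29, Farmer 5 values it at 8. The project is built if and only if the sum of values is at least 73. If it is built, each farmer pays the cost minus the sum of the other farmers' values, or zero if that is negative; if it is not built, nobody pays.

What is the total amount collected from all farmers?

26

Total value 87 ≥ cost 73, so it is built.
Farmer 1: others sum to 76; max(0, 73 - 76) = 0.
Farmer 2: others sum to 66; max(0, 73 - 66) = 7.
Farmer 3: others sum to 69; max(0, 73 - 69) = 4.
Farmer 4: others sum to 58; max(0, 73 - 58) = 15.
Farmer 5: others sum to 79; max(0, 73 - 79) = 0.
Total collected = 0 + 7 + 4 + 15 + 0 = 26.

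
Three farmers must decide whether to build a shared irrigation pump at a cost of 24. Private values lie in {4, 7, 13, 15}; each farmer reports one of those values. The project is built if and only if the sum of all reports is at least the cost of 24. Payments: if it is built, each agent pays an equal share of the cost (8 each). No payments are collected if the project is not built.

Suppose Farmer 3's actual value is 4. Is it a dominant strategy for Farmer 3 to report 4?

Yes

Check each profile of the others' reports and compare truth against every alternative report.
Others report (4, 13): truth gives 0, best alternative gives -4.
Others report (4, 15): truth gives 0, best alternative gives -4.
Others report (13, 4): truth gives 0, best alternative gives -4.
Others report (15, 4): truth gives 0, best alternative gives -4.
Others report (7, 13): truth gives -4, best alternative gives -4.
Others report (7, 15): truth gives -4, best alternative gives -4.
(Remaining 10 profiles checked similarly; truth is weakly best in each.)
In every case the truthful report is at least as good as any alternative, so it is a dominant strategy.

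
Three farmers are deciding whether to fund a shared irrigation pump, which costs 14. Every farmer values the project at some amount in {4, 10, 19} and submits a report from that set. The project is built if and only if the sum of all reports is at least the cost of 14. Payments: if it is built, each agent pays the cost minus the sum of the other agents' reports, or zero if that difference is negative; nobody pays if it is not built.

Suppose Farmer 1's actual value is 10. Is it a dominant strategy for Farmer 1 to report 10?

Check each profile of the others' reports and compare truth against every alternative report.
Others report (4, 10): truth gives 10, best alternative gives 10.
Others report (4, 19): truth gives 10, best alternative gives 10.
Others report (10, 4): truth gives 10, best alternative gives 10.
Others report (10, 10): truth gives 10, best alternative gives 10.
Others report (10, 19): truth gives 10, best alternative gives 10.
Others report (19, 4): truth gives 10, best alternative gives 10.
(Remaining 3 profiles checked similarly; truth is weakly best in each.)
In every case the truthful report is at least as good as any alternative, so it is a dominant strategy.

Yes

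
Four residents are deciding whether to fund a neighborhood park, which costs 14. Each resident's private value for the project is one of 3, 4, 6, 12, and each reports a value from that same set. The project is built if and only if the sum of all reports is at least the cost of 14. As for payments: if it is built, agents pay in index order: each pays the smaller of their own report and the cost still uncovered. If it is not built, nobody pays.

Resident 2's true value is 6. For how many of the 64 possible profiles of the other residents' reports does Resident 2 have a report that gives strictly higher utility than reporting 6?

47

Others report (3, 3, 4): truth gives 0; report 4 gives 2 > 0. Violating.
Others report (3, 3, 6): truth gives 0; report 3 gives 3 > 0. Violating.
Others report (3, 3, 12): truth gives 0; report 3 gives 3 > 0. Violating.
Others report (3, 4, 3): truth gives 0; report 4 gives 2 > 0. Violating.
Others report (3, 3, 3): truth gives 0; no alternative beats it.
Others report (12, 3, 3): truth gives 4; no alternative beats it.
(Checking all 64 profiles: 47 have a profitable deviation, 17 do not.)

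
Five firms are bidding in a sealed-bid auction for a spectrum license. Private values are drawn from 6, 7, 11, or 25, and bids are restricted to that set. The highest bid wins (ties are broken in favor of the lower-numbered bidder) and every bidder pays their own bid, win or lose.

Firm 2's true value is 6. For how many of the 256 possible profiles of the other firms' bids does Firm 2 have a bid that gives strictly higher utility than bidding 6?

Others bid (6, 6, 6, 6): truth gives -6; bid 7 gives -1 > -6. Violating.
Others bid (6, 6, 6, 7): truth gives -6; bid 7 gives -1 > -6. Violating.
Others bid (6, 6, 6, 11): truth gives -6; bid 11 gives -5 > -6. Violating.
Others bid (6, 6, 7, 6): truth gives -6; bid 7 gives -1 > -6. Violating.
Others bid (6, 6, 6, 25): truth gives -6; no alternative beats it.
Others bid (6, 6, 7, 25): truth gives -6; no alternative beats it.
(Checking all 256 profiles: 54 have a profitable deviation, 202 do not.)

54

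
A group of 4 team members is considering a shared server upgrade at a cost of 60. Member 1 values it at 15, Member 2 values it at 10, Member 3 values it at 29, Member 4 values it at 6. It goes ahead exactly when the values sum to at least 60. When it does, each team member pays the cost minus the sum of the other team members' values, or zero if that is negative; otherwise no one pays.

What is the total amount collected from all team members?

Total value 60 ≥ cost 60, so it is built.
Member 1: others sum to 45; max(0, 60 - 45) = 15.
Member 2: others sum to 50; max(0, 60 - 50) = 10.
Member 3: others sum to 31; max(0, 60 - 31) = 29.
Member 4: others sum to 54; max(0, 60 - 54) = 6.
Total collected = 15 + 10 + 29 + 6 = 60.

60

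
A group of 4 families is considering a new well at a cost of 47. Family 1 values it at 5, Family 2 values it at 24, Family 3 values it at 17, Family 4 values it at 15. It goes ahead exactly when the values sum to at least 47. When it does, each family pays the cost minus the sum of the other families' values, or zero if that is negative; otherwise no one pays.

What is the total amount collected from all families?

14

Total value 61 ≥ cost 47, so it is built.
Family 1: others sum to 56; max(0, 47 - 56) = 0.
Family 2: others sum to 37; max(0, 47 - 37) = 10.
Family 3: others sum to 44; max(0, 47 - 44) = 3.
Family 4: others sum to 46; max(0, 47 - 46) = 1.
Total collected = 0 + 10 + 3 + 1 = 14.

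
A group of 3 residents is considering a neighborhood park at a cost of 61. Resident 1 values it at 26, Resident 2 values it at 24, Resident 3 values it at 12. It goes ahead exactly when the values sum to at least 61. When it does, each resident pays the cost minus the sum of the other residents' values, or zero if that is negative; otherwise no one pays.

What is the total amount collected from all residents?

59

Total value 62 ≥ cost 61, so it is built.
Resident 1: others sum to 36; max(0, 61 - 36) = 25.
Resident 2: others sum to 38; max(0, 61 - 38) = 23.
Resident 3: others sum to 50; max(0, 61 - 50) = 11.
Total collected = 25 + 23 + 11 = 59.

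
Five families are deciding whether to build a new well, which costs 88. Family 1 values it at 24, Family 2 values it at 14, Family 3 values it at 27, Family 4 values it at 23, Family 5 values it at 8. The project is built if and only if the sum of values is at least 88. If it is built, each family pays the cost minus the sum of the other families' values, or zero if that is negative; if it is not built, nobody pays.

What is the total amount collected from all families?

Total value 96 ≥ cost 88, so it is built.
Family 1: others sum to 72; max(0, 88 - 72) = 16.
Family 2: others sum to 82; max(0, 88 - 82) = 6.
Family 3: others sum to 69; max(0, 88 - 69) = 19.
Family 4: others sum to 73; max(0, 88 - 73) = 15.
Family 5: others sum to 88; max(0, 88 - 88) = 0.
Total collected = 16 + 6 + 19 + 15 + 0 = 56.

56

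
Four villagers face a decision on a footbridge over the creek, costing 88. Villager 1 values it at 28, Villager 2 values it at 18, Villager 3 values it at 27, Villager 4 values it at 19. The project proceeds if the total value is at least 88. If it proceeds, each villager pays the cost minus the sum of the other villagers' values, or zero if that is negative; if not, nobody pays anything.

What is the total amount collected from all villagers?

Total value 92 ≥ cost 88, so it is built.
Villager 1: others sum to 64; max(0, 88 - 64) = 24.
Villager 2: others sum to 74; max(0, 88 - 74) = 14.
Villager 3: others sum to 65; max(0, 88 - 65) = 23.
Villager 4: others sum to 73; max(0, 88 - 73) = 15.
Total collected = 24 + 14 + 23 + 15 = 76.

76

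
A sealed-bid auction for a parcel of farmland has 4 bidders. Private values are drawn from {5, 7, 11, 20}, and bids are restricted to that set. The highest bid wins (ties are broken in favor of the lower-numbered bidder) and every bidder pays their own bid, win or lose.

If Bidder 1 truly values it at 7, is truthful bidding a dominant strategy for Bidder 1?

Consider the case where Bidder 2 bids 5, Bidder 3 bids 5 and Bidder 4 bids 5.
Truthful bid 7: wins, pays 7, utility 7 - 7 = 0.
Bid 5 instead: wins, pays 5, utility 7 - 5 = 2.
Since 2 > 0, bidding 5 is strictly better here, so truthful bidding is not dominant.

No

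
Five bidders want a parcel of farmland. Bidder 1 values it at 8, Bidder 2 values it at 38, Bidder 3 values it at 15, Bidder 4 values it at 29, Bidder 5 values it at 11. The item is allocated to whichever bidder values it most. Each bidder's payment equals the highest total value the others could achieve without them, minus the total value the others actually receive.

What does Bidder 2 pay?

29

Bidder 2 has the highest value and receives the item.
Without Bidder 2, the item would go to the next-highest value, 29, so the others could achieve 29.
With Bidder 2 present and winning, the others receive nothing, so their total is 0.
Payment = 29 - 0 = 29.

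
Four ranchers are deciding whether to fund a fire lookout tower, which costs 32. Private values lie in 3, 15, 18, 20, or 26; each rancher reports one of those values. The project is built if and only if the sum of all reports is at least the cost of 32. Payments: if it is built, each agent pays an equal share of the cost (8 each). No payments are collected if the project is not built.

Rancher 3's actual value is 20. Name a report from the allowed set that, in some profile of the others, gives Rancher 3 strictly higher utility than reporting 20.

26

Suppose Rancher 1 reports 3, Rancher 2 reports 3 and Rancher 4 reports 3.
Report 20: project not built, utility 0.
Report 26: project built, pays 8, utility 20 - 8 = 12.
So reporting 26 beats truth here (12 > 0).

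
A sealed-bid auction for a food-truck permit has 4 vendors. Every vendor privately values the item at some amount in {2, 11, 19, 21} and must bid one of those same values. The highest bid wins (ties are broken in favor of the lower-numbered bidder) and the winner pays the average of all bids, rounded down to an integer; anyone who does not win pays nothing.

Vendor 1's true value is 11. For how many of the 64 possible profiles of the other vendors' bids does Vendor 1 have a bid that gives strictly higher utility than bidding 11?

Others bid (2, 2, 2): truth gives 7; bid 2 gives 9 > 7. Violating.
Others bid (2, 2, 19): truth gives 0; bid 19 gives 1 > 0. Violating.
Others bid (2, 19, 2): truth gives 0; bid 19 gives 1 > 0. Violating.
Others bid (19, 2, 2): truth gives 0; bid 19 gives 1 > 0. Violating.
Others bid (2, 2, 11): truth gives 5; no alternative beats it.
Others bid (2, 2, 21): truth gives 0; no alternative beats it.
(Checking all 64 profiles: 4 have a profitable deviation, 60 do not.)

4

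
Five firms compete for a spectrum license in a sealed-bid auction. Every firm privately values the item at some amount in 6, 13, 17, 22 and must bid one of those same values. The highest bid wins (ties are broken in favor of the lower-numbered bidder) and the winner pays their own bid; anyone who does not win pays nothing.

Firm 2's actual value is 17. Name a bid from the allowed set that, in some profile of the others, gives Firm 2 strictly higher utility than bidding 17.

13

Suppose Firm 1 bids 6, Firm 3 bids 6, Firm 4 bids 6 and Firm 5 bids 6.
Bid 17: wins, pays 17, utility 17 - 17 = 0.
Bid 13: wins, pays 13, utility 17 - 13 = 4.
So bidding 13 beats truth here (4 > 0).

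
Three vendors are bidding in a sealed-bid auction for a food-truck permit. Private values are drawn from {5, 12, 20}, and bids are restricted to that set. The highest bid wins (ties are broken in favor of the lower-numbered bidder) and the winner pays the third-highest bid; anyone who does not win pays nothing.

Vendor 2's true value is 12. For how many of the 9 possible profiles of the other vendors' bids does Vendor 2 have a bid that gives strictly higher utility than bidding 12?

2

Others bid (5, 20): truth gives 0; bid 20 gives 7 > 0. Violating.
Others bid (12, 5): truth gives 0; bid 20 gives 7 > 0. Violating.
Others bid (5, 5): truth gives 7; no alternative beats it.
Others bid (5, 12): truth gives 7; no alternative beats it.
(Checking all 9 profiles: 2 have a profitable deviation, 7 do not.)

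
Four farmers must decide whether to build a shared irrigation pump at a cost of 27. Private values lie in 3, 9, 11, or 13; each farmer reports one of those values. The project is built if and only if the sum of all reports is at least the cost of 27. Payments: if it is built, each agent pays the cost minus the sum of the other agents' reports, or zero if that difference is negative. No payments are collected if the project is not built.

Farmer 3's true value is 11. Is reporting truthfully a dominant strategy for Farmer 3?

Check each profile of the others' reports and compare truth against every alternative report.
Others report (3, 11, 13): truth gives 11, best alternative gives 11.
Others report (3, 13, 11): truth gives 11, best alternative gives 11.
Others report (3, 13, 13): truth gives 11, best alternative gives 11.
Others report (9, 9, 9): truth gives 11, best alternative gives 11.
Others report (9, 9, 11): truth gives 11, best alternative gives 11.
Others report (9, 9, 13): truth gives 11, best alternative gives 11.
(Remaining 58 profiles checked similarly; truth is weakly best in each.)
In every case the truthful report is at least as good as any alternative, so it is a dominant strategy.

Yes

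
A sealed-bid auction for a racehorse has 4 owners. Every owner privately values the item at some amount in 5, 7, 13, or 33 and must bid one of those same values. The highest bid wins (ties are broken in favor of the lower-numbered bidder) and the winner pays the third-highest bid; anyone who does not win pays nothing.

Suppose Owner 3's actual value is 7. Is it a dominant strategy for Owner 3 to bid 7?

No

Consider the case where Owner 1 bids 5, Owner 2 bids 5 and Owner 4 bids 13.
Truthful bid 7: loses, pays 0, utility 0.
Bid 13 instead: wins, pays 5, utility 7 - 5 = 2.
Since 2 > 0, bidding 13 is strictly better here, so truthful bidding is not dominant.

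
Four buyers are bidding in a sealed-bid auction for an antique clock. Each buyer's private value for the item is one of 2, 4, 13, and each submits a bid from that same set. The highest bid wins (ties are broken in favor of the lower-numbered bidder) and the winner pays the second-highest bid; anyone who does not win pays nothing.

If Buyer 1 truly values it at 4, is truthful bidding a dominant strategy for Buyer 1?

Check each profile of the others' bids and compare truth against every alternative bid.
Others bid (2, 2, 2): truth gives 2, best alternative gives 2.
Others bid (2, 2, 4): truth gives 0, best alternative gives 0.
Others bid (2, 2, 13): truth gives 0, best alternative gives 0.
Others bid (2, 4, 2): truth gives 0, best alternative gives 0.
Others bid (2, 4, 4): truth gives 0, best alternative gives 0.
Others bid (2, 4, 13): truth gives 0, best alternative gives 0.
(Remaining 21 profiles checked similarly; truth is weakly best in each.)
In every case the truthful bid is at least as good as any alternative, so it is a dominant strategy.

Yes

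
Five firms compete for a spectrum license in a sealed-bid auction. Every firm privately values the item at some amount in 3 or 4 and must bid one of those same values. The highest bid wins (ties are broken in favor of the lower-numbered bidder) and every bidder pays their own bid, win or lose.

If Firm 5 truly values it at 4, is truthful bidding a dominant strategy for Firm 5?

No

Consider the case where Firm 1 bids 3, Firm 2 bids 3, Firm 3 bids 3 and Firm 4 bids 4.
Truthful bid 4: loses but pays 4, utility -4.
Bid 3 instead: loses but pays 3, utility -3.
Since -3 > -4, bidding 3 is strictly better here, so truthful bidding is not dominant.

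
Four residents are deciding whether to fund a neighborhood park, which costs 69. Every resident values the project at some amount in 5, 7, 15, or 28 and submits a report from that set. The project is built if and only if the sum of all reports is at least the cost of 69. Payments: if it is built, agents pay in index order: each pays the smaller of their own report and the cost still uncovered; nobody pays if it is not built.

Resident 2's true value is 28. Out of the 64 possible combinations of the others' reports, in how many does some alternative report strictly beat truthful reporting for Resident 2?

13

Others report (5, 28, 28): truth gives 0; report 15 gives 13 > 0. Violating.
Others report (7, 28, 28): truth gives 0; report 7 gives 21 > 0. Violating.
Others report (15, 15, 28): truth gives 0; report 15 gives 13 > 0. Violating.
Others report (15, 28, 15): truth gives 0; report 15 gives 13 > 0. Violating.
Others report (5, 5, 5): truth gives 0; no alternative beats it.
Others report (5, 5, 7): truth gives 0; no alternative beats it.
(Checking all 64 profiles: 13 have a profitable deviation, 51 do not.)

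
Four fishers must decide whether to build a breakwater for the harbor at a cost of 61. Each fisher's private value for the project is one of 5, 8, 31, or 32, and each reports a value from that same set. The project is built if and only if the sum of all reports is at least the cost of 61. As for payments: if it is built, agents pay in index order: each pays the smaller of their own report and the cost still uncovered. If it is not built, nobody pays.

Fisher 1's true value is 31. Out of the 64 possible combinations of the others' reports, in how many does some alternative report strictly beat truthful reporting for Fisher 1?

Others report (5, 31, 31): truth gives 0; report 5 gives 26 > 0. Violating.
Others report (5, 31, 32): truth gives 0; report 5 gives 26 > 0. Violating.
Others report (5, 32, 31): truth gives 0; report 5 gives 26 > 0. Violating.
Others report (5, 32, 32): truth gives 0; report 5 gives 26 > 0. Violating.
Others report (5, 5, 5): truth gives 0; no alternative beats it.
Others report (5, 5, 8): truth gives 0; no alternative beats it.
(Checking all 64 profiles: 32 have a profitable deviation, 32 do not.)

32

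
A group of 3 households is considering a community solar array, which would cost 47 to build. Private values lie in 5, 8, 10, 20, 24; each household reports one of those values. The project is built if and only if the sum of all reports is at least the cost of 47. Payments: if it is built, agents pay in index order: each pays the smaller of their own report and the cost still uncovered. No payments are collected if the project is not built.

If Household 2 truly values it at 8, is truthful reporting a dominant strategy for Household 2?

Consider the case where Household 1 reports 20 and Household 3 reports 24.
Truthful report 8: project built, pays 8, utility 8 - 8 = 0.
Report 5 instead: project built, pays 5, utility 8 - 5 = 3.
Since 3 > 0, reporting 5 is strictly better here, so truthful reporting is not dominant.

No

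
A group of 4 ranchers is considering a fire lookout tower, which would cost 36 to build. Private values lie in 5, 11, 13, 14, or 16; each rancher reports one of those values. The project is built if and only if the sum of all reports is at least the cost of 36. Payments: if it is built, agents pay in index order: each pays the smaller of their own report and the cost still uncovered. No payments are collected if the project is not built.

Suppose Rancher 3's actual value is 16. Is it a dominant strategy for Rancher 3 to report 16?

Consider the case where Rancher 1 reports 5, Rancher 2 reports 5 and Rancher 4 reports 13.
Truthful report 16: project built, pays 16, utility 16 - 16 = 0.
Report 13 instead: project built, pays 13, utility 16 - 13 = 3.
Since 3 > 0, reporting 13 is strictly better here, so truthful reporting is not dominant.

No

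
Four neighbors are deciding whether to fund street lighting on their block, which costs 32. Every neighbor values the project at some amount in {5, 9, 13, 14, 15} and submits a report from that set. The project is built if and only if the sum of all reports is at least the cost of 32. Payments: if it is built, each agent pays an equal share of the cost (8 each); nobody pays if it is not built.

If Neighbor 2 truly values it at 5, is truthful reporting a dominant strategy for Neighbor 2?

Check each profile of the others' reports and compare truth against every alternative report.
Others report (5, 5, 13): truth gives 0, best alternative gives -3.
Others report (5, 5, 14): truth gives 0, best alternative gives -3.
Others report (5, 5, 15): truth gives 0, best alternative gives -3.
Others report (5, 9, 9): truth gives 0, best alternative gives -3.
Others report (5, 13, 5): truth gives 0, best alternative gives -3.
Others report (5, 14, 5): truth gives 0, best alternative gives -3.
(Remaining 119 profiles checked similarly; truth is weakly best in each.)
In every case the truthful report is at least as good as any alternative, so it is a dominant strategy.

Yes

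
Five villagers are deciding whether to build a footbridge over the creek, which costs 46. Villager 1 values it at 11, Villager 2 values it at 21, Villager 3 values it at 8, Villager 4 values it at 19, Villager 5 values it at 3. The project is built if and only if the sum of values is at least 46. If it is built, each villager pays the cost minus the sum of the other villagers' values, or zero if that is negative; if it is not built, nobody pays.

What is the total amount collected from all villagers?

Total value 62 ≥ cost 46, so it is built.
Villager 1: others sum to 51; max(0, 46 - 51) = 0.
Villager 2: others sum to 41; max(0, 46 - 41) = 5.
Villager 3: others sum to 54; max(0, 46 - 54) = 0.
Villager 4: others sum to 43; max(0, 46 - 43) = 3.
Villager 5: others sum to 59; max(0, 46 - 59) = 0.
Total collected = 0 + 5 + 0 + 3 + 0 = 8.

8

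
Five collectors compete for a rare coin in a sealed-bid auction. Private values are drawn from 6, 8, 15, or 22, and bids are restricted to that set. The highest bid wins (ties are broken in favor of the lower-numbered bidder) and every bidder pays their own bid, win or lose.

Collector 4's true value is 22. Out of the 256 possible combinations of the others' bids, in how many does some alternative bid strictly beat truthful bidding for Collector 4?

Others bid (6, 6, 6, 6): truth gives 0; bid 8 gives 14 > 0. Violating.
Others bid (6, 6, 6, 8): truth gives 0; bid 8 gives 14 > 0. Violating.
Others bid (6, 6, 6, 15): truth gives 0; bid 15 gives 7 > 0. Violating.
Others bid (6, 6, 8, 6): truth gives 0; bid 15 gives 7 > 0. Violating.
Others bid (6, 6, 6, 22): truth gives 0; no alternative beats it.
Others bid (6, 6, 8, 22): truth gives 0; no alternative beats it.
(Checking all 256 profiles: 172 have a profitable deviation, 84 do not.)

172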